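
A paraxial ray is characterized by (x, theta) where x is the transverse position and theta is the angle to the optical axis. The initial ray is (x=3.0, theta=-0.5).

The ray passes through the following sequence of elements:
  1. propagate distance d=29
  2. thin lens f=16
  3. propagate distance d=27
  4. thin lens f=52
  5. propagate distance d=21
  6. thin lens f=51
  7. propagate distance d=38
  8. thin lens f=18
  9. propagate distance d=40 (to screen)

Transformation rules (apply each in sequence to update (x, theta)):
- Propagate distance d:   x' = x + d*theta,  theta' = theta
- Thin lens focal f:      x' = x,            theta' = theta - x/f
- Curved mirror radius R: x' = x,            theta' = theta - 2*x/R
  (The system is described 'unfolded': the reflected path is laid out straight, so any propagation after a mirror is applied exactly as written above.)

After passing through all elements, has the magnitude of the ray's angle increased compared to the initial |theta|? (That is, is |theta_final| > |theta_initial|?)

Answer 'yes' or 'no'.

Answer: no

Derivation:
Initial: x=3.0000 theta=-0.5000
After 1 (propagate distance d=29): x=-11.5000 theta=-0.5000
After 2 (thin lens f=16): x=-11.5000 theta=7/32 (≈0.2188)
After 3 (propagate distance d=27): x=-179/32 (≈-5.5938) theta=7/32 (≈0.2188)
After 4 (thin lens f=52): x=-179/32 (≈-5.5938) theta=543/1664 (≈0.3263)
After 5 (propagate distance d=21): x=2095/1664 (≈1.2590) theta=543/1664 (≈0.3263)
After 6 (thin lens f=51): x=2095/1664 (≈1.2590) theta=12799/42432 (≈0.3016)
After 7 (propagate distance d=38): x=1079569/84864 (≈12.7212) theta=12799/42432 (≈0.3016)
After 8 (thin lens f=18): x=1079569/84864 (≈12.7212) theta=-618805/1527552 (≈-0.4051)
After 9 (propagate distance d=40 (to screen)): x=-2659979/763776 (≈-3.4827) theta=-618805/1527552 (≈-0.4051)
|theta_initial|=0.5000 |theta_final|=618805/1527552 (≈0.4051) -> not increased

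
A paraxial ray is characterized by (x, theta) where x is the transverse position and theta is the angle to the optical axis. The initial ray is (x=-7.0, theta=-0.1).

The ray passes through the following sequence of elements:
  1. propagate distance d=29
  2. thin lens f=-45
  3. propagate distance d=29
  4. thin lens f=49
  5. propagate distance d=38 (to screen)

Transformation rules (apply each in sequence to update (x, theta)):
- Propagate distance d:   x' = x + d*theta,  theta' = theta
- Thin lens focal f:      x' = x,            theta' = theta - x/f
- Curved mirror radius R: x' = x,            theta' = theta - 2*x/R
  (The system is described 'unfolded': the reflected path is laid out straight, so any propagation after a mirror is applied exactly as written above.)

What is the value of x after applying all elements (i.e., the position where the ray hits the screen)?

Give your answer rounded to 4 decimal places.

Initial: x=-7.0000 theta=-0.1000
After 1 (propagate distance d=29): x=-9.9000 theta=-0.1000
After 2 (thin lens f=-45): x=-9.9000 theta=-0.3200
After 3 (propagate distance d=29): x=-19.1800 theta=-0.3200
After 4 (thin lens f=49): x=-19.1800 theta=1/14 (≈0.0714)
After 5 (propagate distance d=38 (to screen)): x=-5763/350 (≈-16.4657) theta=1/14 (≈0.0714)
Rounded to 4 decimal places: x = -16.4657

Answer: -16.4657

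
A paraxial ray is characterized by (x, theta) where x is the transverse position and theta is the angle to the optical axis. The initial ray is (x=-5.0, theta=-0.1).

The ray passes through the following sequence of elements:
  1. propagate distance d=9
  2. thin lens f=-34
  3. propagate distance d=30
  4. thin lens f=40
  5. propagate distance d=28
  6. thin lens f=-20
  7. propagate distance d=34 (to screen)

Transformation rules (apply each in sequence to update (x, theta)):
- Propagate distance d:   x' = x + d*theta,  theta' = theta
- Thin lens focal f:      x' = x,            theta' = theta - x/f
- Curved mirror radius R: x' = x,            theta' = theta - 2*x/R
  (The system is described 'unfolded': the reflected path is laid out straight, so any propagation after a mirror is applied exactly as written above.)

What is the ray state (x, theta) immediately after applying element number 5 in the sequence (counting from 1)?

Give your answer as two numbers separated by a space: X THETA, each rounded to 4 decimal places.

Initial: x=-5.0000 theta=-0.1000
After 1 (propagate distance d=9): x=-5.9000 theta=-0.1000
After 2 (thin lens f=-34): x=-5.9000 theta=-93/340 (≈-0.2735)
After 3 (propagate distance d=30): x=-1199/85 (≈-14.1059) theta=-93/340 (≈-0.2735)
After 4 (thin lens f=40): x=-1199/85 (≈-14.1059) theta=269/3400 (≈0.0791)
After 5 (propagate distance d=28): x=-10107/850 (≈-11.8906) theta=269/3400 (≈0.0791)
Rounded to 4 decimal places: x = -11.8906, theta = 0.0791

Answer: -11.8906 0.0791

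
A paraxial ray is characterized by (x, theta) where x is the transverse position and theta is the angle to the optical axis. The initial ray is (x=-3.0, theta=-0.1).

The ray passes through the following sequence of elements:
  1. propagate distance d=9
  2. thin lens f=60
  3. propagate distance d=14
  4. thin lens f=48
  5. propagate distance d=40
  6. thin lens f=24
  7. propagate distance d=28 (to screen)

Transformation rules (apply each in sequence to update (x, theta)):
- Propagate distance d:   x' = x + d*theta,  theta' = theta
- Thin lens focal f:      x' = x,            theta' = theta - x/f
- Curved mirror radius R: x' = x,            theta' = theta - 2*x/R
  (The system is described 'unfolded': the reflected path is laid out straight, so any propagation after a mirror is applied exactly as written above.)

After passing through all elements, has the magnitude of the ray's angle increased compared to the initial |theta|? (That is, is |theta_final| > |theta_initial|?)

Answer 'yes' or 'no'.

Answer: yes

Derivation:
Initial: x=-3.0000 theta=-0.1000
After 1 (propagate distance d=9): x=-3.9000 theta=-0.1000
After 2 (thin lens f=60): x=-3.9000 theta=-0.0350
After 3 (propagate distance d=14): x=-4.3900 theta=-0.0350
After 4 (thin lens f=48): x=-4.3900 theta=271/4800 (≈0.0565)
After 5 (propagate distance d=40): x=-1279/600 (≈-2.1317) theta=271/4800 (≈0.0565)
After 6 (thin lens f=24): x=-1279/600 (≈-2.1317) theta=523/3600 (≈0.1453)
After 7 (propagate distance d=28 (to screen)): x=697/360 (≈1.9361) theta=523/3600 (≈0.1453)
|theta_initial|=0.1000 |theta_final|=523/3600 (≈0.1453) -> increased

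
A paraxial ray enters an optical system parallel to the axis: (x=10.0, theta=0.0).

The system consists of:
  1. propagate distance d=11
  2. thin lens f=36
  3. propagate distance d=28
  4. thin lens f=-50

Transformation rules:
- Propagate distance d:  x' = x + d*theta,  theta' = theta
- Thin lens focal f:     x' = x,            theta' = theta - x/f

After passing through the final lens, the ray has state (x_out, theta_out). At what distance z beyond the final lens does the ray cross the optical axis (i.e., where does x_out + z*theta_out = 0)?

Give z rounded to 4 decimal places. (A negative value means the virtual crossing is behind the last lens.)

Initial: x=10.0000 theta=0.0000
After 1 (propagate distance d=11): x=10.0000 theta=0.0000
After 2 (thin lens f=36): x=10.0000 theta=-5/18 (≈-0.2778)
After 3 (propagate distance d=28): x=20/9 (≈2.2222) theta=-5/18 (≈-0.2778)
After 4 (thin lens f=-50): x=20/9 (≈2.2222) theta=-7/30 (≈-0.2333)
z_focus = -x_out/theta_out = -(20/9)/(-7/30) = 200/21 ≈ 9.5238
Rounded to 4 decimal places: z = 9.5238

Answer: 9.5238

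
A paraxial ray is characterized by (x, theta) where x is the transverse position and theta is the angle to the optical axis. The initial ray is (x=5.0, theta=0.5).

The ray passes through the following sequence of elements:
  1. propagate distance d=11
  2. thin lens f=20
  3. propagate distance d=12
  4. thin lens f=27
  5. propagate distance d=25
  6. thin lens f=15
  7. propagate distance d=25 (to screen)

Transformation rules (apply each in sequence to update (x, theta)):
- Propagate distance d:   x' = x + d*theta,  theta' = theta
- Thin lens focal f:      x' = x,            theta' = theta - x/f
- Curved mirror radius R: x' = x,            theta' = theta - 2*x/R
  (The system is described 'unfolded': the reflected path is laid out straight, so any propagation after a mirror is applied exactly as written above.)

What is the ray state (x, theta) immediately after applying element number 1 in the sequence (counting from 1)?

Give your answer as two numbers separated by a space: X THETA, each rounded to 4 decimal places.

Answer: 10.5000 0.5000

Derivation:
Initial: x=5.0000 theta=0.5000
After 1 (propagate distance d=11): x=10.5000 theta=0.5000
Rounded to 4 decimal places: x = 10.5000, theta = 0.5000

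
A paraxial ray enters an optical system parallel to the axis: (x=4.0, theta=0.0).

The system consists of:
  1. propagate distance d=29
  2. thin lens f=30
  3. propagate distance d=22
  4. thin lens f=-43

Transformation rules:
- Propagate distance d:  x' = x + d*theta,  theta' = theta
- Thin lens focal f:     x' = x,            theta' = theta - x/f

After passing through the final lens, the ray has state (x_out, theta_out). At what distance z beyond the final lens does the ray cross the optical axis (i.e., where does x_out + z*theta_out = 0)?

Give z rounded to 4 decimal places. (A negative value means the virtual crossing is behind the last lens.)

Initial: x=4.0000 theta=0.0000
After 1 (propagate distance d=29): x=4.0000 theta=0.0000
After 2 (thin lens f=30): x=4.0000 theta=-2/15 (≈-0.1333)
After 3 (propagate distance d=22): x=16/15 (≈1.0667) theta=-2/15 (≈-0.1333)
After 4 (thin lens f=-43): x=16/15 (≈1.0667) theta=-14/129 (≈-0.1085)
z_focus = -x_out/theta_out = -(16/15)/(-14/129) = 344/35 ≈ 9.8286
Rounded to 4 decimal places: z = 9.8286

Answer: 9.8286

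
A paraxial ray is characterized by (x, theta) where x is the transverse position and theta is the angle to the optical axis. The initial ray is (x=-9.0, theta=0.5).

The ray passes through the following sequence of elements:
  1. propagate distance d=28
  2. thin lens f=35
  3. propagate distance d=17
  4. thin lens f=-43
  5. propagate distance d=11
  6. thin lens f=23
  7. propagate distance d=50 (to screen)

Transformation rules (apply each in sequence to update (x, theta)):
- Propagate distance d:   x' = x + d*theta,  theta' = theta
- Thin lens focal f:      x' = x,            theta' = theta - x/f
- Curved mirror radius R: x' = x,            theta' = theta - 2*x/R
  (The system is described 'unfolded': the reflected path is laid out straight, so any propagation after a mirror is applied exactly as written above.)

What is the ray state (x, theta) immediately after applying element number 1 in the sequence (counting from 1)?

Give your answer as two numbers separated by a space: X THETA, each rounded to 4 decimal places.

Initial: x=-9.0000 theta=0.5000
After 1 (propagate distance d=28): x=5.0000 theta=0.5000
Rounded to 4 decimal places: x = 5.0000, theta = 0.5000

Answer: 5.0000 0.5000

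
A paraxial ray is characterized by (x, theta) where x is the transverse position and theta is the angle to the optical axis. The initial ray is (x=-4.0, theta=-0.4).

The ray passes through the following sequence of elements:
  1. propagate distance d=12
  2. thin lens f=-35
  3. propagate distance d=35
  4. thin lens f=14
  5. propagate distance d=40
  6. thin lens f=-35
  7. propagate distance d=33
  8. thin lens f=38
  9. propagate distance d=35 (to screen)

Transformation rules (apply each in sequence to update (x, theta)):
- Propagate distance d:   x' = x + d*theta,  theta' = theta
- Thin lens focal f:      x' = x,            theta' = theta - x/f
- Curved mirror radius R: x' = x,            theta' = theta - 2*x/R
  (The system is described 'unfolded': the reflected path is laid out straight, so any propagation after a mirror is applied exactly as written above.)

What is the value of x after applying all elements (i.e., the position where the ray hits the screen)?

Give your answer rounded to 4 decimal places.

Initial: x=-4.0000 theta=-0.4000
After 1 (propagate distance d=12): x=-8.8000 theta=-0.4000
After 2 (thin lens f=-35): x=-8.8000 theta=-114/175 (≈-0.6514)
After 3 (propagate distance d=35): x=-31.6000 theta=-114/175 (≈-0.6514)
After 4 (thin lens f=14): x=-31.6000 theta=281/175 (≈1.6057)
After 5 (propagate distance d=40): x=1142/35 (≈32.6286) theta=281/175 (≈1.6057)
After 6 (thin lens f=-35): x=1142/35 (≈32.6286) theta=3109/1225 (≈2.5380)
After 7 (propagate distance d=33): x=142567/1225 (≈116.3812) theta=3109/1225 (≈2.5380)
After 8 (thin lens f=38): x=142567/1225 (≈116.3812) theta=-977/1862 (≈-0.5247)
After 9 (propagate distance d=35 (to screen)): x=4562671/46550 (≈98.0166) theta=-977/1862 (≈-0.5247)
Rounded to 4 decimal places: x = 98.0166

Answer: 98.0166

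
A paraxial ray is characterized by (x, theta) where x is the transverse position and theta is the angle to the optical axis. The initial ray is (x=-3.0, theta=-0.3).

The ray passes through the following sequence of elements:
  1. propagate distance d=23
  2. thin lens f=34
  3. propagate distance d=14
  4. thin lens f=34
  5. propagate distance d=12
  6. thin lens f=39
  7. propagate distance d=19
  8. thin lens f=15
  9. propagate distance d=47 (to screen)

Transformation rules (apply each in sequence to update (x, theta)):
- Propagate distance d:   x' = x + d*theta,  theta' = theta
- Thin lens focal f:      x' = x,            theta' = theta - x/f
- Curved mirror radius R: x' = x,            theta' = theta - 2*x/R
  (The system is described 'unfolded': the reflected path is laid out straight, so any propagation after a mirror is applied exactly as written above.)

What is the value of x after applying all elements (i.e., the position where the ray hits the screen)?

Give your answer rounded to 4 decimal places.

Answer: 17.0046

Derivation:
Initial: x=-3.0000 theta=-0.3000
After 1 (propagate distance d=23): x=-9.9000 theta=-0.3000
After 2 (thin lens f=34): x=-9.9000 theta=-3/340 (≈-0.0088)
After 3 (propagate distance d=14): x=-852/85 (≈-10.0235) theta=-3/340 (≈-0.0088)
After 4 (thin lens f=34): x=-852/85 (≈-10.0235) theta=1653/5780 (≈0.2860)
After 5 (propagate distance d=12): x=-1905/289 (≈-6.5917) theta=1653/5780 (≈0.2860)
After 6 (thin lens f=39): x=-1905/289 (≈-6.5917) theta=34189/75140 (≈0.4550)
After 7 (propagate distance d=19): x=154291/75140 (≈2.0534) theta=34189/75140 (≈0.4550)
After 8 (thin lens f=15): x=154291/75140 (≈2.0534) theta=89636/281775 (≈0.3181)
After 9 (propagate distance d=47 (to screen)): x=19165933/1127100 (≈17.0046) theta=89636/281775 (≈0.3181)
Rounded to 4 decimal places: x = 17.0046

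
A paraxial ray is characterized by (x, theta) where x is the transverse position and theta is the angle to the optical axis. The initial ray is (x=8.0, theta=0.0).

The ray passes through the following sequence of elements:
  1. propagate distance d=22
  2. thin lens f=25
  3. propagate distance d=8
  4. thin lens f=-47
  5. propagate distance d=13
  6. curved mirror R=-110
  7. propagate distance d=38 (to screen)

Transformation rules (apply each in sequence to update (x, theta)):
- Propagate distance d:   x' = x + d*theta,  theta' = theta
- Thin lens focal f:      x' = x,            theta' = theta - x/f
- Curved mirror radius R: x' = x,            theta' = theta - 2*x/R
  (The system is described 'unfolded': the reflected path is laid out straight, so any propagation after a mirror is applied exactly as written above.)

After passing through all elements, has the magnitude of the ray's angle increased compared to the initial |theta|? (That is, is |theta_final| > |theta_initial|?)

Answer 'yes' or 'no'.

Initial: x=8.0000 theta=0.0000
After 1 (propagate distance d=22): x=8.0000 theta=0.0000
After 2 (thin lens f=25): x=8.0000 theta=-0.3200
After 3 (propagate distance d=8): x=5.4400 theta=-0.3200
After 4 (thin lens f=-47): x=5.4400 theta=-48/235 (≈-0.2043)
After 5 (propagate distance d=13): x=3272/1175 (≈2.7847) theta=-48/235 (≈-0.2043)
After 6 (curved mirror R=-110): x=3272/1175 (≈2.7847) theta=-9928/64625 (≈-0.1536)
After 7 (propagate distance d=38 (to screen)): x=-197304/64625 (≈-3.0531) theta=-9928/64625 (≈-0.1536)
|theta_initial|=0.0000 |theta_final|=9928/64625 (≈0.1536) -> increased

Answer: yes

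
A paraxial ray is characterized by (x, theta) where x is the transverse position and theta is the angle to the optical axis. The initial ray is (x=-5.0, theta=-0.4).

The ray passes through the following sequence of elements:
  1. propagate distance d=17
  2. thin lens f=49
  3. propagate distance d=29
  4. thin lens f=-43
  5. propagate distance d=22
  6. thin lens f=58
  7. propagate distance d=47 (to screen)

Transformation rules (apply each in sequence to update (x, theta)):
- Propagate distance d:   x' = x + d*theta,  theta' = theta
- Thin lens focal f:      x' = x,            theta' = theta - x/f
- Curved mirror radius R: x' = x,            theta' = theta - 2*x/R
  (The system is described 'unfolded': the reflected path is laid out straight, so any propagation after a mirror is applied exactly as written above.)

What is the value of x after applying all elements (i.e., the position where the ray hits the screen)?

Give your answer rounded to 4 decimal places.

Answer: -30.7956

Derivation:
Initial: x=-5.0000 theta=-0.4000
After 1 (propagate distance d=17): x=-11.8000 theta=-0.4000
After 2 (thin lens f=49): x=-11.8000 theta=-39/245 (≈-0.1592)
After 3 (propagate distance d=29): x=-4022/245 (≈-16.4163) theta=-39/245 (≈-0.1592)
After 4 (thin lens f=-43): x=-4022/245 (≈-16.4163) theta=-5699/10535 (≈-0.5410)
After 5 (propagate distance d=22): x=-298324/10535 (≈-28.3174) theta=-5699/10535 (≈-0.5410)
After 6 (thin lens f=58): x=-298324/10535 (≈-28.3174) theta=-16109/305515 (≈-0.0527)
After 7 (propagate distance d=47 (to screen)): x=-9408519/305515 (≈-30.7956) theta=-16109/305515 (≈-0.0527)
Rounded to 4 decimal places: x = -30.7956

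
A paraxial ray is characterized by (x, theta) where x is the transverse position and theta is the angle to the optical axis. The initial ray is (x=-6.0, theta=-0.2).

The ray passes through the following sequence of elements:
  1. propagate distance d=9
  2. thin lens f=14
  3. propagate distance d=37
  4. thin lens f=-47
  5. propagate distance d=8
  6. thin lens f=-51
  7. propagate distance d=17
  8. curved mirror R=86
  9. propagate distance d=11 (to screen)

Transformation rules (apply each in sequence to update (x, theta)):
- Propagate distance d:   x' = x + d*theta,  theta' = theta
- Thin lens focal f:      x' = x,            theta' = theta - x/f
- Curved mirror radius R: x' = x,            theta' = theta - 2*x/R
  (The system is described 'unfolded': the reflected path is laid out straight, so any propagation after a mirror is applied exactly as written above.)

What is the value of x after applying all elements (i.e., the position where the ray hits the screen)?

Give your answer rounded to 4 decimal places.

Answer: 22.2760

Derivation:
Initial: x=-6.0000 theta=-0.2000
After 1 (propagate distance d=9): x=-7.8000 theta=-0.2000
After 2 (thin lens f=14): x=-7.8000 theta=5/14 (≈0.3571)
After 3 (propagate distance d=37): x=379/70 (≈5.4143) theta=5/14 (≈0.3571)
After 4 (thin lens f=-47): x=379/70 (≈5.4143) theta=111/235 (≈0.4723)
After 5 (propagate distance d=8): x=6049/658 (≈9.1930) theta=111/235 (≈0.4723)
After 6 (thin lens f=-51): x=6049/658 (≈9.1930) theta=109499/167790 (≈0.6526)
After 7 (propagate distance d=17): x=100117/4935 (≈20.2871) theta=109499/167790 (≈0.6526)
After 8 (curved mirror R=86): x=100117/4935 (≈20.2871) theta=1304479/7214970 (≈0.1808)
After 9 (propagate distance d=11 (to screen)): x=53573441/2404990 (≈22.2760) theta=1304479/7214970 (≈0.1808)
Rounded to 4 decimal places: x = 22.2760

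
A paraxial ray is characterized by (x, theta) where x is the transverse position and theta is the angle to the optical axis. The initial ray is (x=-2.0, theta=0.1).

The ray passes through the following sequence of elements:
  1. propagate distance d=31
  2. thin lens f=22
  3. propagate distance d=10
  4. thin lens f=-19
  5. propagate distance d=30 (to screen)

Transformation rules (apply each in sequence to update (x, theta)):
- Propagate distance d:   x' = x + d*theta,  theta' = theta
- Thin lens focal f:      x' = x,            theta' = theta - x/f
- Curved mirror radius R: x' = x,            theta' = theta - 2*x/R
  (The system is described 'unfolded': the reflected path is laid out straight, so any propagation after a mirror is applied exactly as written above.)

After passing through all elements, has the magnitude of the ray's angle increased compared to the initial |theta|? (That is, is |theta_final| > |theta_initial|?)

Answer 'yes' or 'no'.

Answer: yes

Derivation:
Initial: x=-2.0000 theta=0.1000
After 1 (propagate distance d=31): x=1.1000 theta=0.1000
After 2 (thin lens f=22): x=1.1000 theta=0.0500
After 3 (propagate distance d=10): x=1.6000 theta=0.0500
After 4 (thin lens f=-19): x=1.6000 theta=51/380 (≈0.1342)
After 5 (propagate distance d=30 (to screen)): x=1069/190 (≈5.6263) theta=51/380 (≈0.1342)
|theta_initial|=0.1000 |theta_final|=51/380 (≈0.1342) -> increased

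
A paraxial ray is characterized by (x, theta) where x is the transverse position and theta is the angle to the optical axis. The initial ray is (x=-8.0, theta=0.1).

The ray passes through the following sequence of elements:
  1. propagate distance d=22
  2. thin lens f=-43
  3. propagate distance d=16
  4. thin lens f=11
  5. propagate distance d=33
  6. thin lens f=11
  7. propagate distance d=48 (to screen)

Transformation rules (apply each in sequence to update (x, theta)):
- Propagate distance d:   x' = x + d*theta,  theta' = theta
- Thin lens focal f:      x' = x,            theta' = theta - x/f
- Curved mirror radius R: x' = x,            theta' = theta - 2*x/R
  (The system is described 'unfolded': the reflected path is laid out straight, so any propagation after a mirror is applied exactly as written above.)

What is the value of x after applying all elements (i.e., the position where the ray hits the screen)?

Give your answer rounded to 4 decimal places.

Answer: -12.8307

Derivation:
Initial: x=-8.0000 theta=0.1000
After 1 (propagate distance d=22): x=-5.8000 theta=0.1000
After 2 (thin lens f=-43): x=-5.8000 theta=-3/86 (≈-0.0349)
After 3 (propagate distance d=16): x=-1367/215 (≈-6.3581) theta=-3/86 (≈-0.0349)
After 4 (thin lens f=11): x=-1367/215 (≈-6.3581) theta=2569/4730 (≈0.5431)
After 5 (propagate distance d=33): x=4973/430 (≈11.5651) theta=2569/4730 (≈0.5431)
After 6 (thin lens f=11): x=4973/430 (≈11.5651) theta=-1202/2365 (≈-0.5082)
After 7 (propagate distance d=48 (to screen)): x=-60689/4730 (≈-12.8307) theta=-1202/2365 (≈-0.5082)
Rounded to 4 decimal places: x = -12.8307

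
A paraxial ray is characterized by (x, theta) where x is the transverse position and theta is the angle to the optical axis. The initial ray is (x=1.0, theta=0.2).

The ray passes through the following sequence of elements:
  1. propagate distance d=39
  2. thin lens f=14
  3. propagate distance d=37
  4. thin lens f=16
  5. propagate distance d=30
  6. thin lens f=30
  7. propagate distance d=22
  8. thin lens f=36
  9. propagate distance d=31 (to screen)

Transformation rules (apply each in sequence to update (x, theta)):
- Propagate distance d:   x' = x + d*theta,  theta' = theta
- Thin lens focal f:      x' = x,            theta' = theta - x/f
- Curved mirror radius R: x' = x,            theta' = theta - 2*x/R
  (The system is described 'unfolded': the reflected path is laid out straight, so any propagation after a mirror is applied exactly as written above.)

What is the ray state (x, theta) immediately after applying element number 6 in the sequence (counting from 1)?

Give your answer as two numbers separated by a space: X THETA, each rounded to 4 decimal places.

Answer: -6.6821 0.2352

Derivation:
Initial: x=1.0000 theta=0.2000
After 1 (propagate distance d=39): x=8.8000 theta=0.2000
After 2 (thin lens f=14): x=8.8000 theta=-3/7 (≈-0.4286)
After 3 (propagate distance d=37): x=-247/35 (≈-7.0571) theta=-3/7 (≈-0.4286)
After 4 (thin lens f=16): x=-247/35 (≈-7.0571) theta=0.0125
After 5 (propagate distance d=30): x=-1871/280 (≈-6.6821) theta=0.0125
After 6 (thin lens f=30): x=-1871/280 (≈-6.6821) theta=247/1050 (≈0.2352)
Rounded to 4 decimal places: x = -6.6821, theta = 0.2352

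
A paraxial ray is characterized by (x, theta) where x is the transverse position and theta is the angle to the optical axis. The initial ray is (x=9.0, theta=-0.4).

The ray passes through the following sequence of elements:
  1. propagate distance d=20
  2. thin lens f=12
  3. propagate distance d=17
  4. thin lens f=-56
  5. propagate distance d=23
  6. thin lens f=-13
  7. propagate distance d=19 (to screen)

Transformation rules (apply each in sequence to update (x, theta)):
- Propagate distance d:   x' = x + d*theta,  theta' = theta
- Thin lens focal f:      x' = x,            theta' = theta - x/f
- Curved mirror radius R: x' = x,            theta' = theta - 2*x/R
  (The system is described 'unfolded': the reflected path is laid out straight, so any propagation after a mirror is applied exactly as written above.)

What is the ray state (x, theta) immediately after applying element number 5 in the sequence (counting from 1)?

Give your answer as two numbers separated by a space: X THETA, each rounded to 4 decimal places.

Initial: x=9.0000 theta=-0.4000
After 1 (propagate distance d=20): x=1.0000 theta=-0.4000
After 2 (thin lens f=12): x=1.0000 theta=-29/60 (≈-0.4833)
After 3 (propagate distance d=17): x=-433/60 (≈-7.2167) theta=-29/60 (≈-0.4833)
After 4 (thin lens f=-56): x=-433/60 (≈-7.2167) theta=-2057/3360 (≈-0.6122)
After 5 (propagate distance d=23): x=-23853/1120 (≈-21.2973) theta=-2057/3360 (≈-0.6122)
Rounded to 4 decimal places: x = -21.2973, theta = -0.6122

Answer: -21.2973 -0.6122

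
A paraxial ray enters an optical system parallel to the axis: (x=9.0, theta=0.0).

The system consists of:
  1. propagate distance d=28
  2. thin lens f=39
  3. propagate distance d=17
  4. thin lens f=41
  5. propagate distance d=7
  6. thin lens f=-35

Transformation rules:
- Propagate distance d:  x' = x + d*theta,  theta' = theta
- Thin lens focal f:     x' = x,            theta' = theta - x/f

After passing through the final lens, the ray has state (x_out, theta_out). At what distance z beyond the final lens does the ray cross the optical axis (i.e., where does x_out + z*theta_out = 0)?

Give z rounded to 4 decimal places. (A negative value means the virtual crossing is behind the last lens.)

Answer: 9.2517

Derivation:
Initial: x=9.0000 theta=0.0000
After 1 (propagate distance d=28): x=9.0000 theta=0.0000
After 2 (thin lens f=39): x=9.0000 theta=-3/13 (≈-0.2308)
After 3 (propagate distance d=17): x=66/13 (≈5.0769) theta=-3/13 (≈-0.2308)
After 4 (thin lens f=41): x=66/13 (≈5.0769) theta=-189/533 (≈-0.3546)
After 5 (propagate distance d=7): x=1383/533 (≈2.5947) theta=-189/533 (≈-0.3546)
After 6 (thin lens f=-35): x=1383/533 (≈2.5947) theta=-5232/18655 (≈-0.2805)
z_focus = -x_out/theta_out = -(1383/533)/(-5232/18655) = 16135/1744 ≈ 9.2517
Rounded to 4 decimal places: z = 9.2517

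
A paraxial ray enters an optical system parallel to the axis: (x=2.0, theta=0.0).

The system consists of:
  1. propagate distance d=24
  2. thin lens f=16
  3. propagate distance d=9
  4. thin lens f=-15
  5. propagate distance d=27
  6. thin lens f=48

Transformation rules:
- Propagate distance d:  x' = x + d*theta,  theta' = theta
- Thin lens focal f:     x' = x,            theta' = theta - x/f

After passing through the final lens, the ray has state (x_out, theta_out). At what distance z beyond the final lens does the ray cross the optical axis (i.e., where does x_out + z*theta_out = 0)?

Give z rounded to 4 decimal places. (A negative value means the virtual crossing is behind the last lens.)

Answer: -19.5165

Derivation:
Initial: x=2.0000 theta=0.0000
After 1 (propagate distance d=24): x=2.0000 theta=0.0000
After 2 (thin lens f=16): x=2.0000 theta=-0.1250
After 3 (propagate distance d=9): x=0.8750 theta=-0.1250
After 4 (thin lens f=-15): x=0.8750 theta=-1/15 (≈-0.0667)
After 5 (propagate distance d=27): x=-0.9250 theta=-1/15 (≈-0.0667)
After 6 (thin lens f=48): x=-0.9250 theta=-91/1920 (≈-0.0474)
z_focus = -x_out/theta_out = -(-0.9250)/(-91/1920) = -1776/91 ≈ -19.5165
Rounded to 4 decimal places: z = -19.5165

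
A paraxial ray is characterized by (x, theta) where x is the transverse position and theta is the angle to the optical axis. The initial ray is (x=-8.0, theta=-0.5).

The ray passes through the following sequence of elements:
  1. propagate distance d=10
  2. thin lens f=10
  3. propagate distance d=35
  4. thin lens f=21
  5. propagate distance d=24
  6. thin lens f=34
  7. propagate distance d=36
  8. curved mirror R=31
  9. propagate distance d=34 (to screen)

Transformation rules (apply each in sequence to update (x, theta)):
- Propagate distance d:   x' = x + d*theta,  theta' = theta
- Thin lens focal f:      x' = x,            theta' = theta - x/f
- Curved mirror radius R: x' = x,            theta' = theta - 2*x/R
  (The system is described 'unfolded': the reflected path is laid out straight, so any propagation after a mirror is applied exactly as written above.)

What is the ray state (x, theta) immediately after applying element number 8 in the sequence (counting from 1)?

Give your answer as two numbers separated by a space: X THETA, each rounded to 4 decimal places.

Answer: 2.0824 -0.5503

Derivation:
Initial: x=-8.0000 theta=-0.5000
After 1 (propagate distance d=10): x=-13.0000 theta=-0.5000
After 2 (thin lens f=10): x=-13.0000 theta=0.8000
After 3 (propagate distance d=35): x=15.0000 theta=0.8000
After 4 (thin lens f=21): x=15.0000 theta=3/35 (≈0.0857)
After 5 (propagate distance d=24): x=597/35 (≈17.0571) theta=3/35 (≈0.0857)
After 6 (thin lens f=34): x=597/35 (≈17.0571) theta=-99/238 (≈-0.4160)
After 7 (propagate distance d=36): x=177/85 (≈2.0824) theta=-99/238 (≈-0.4160)
After 8 (curved mirror R=31): x=177/85 (≈2.0824) theta=-20301/36890 (≈-0.5503)
Rounded to 4 decimal places: x = 2.0824, theta = -0.5503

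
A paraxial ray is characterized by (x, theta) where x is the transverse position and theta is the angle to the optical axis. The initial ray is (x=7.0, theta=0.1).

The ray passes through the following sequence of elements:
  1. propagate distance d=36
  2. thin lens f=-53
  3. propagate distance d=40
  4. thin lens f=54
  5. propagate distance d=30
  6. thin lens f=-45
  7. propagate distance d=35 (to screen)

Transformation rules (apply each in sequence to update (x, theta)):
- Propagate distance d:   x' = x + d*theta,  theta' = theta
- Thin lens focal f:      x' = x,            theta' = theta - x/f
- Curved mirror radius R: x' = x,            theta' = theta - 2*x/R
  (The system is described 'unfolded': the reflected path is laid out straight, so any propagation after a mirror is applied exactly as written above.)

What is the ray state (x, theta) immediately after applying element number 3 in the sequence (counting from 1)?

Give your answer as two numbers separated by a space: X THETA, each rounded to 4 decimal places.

Initial: x=7.0000 theta=0.1000
After 1 (propagate distance d=36): x=10.6000 theta=0.1000
After 2 (thin lens f=-53): x=10.6000 theta=0.3000
After 3 (propagate distance d=40): x=22.6000 theta=0.3000
Rounded to 4 decimal places: x = 22.6000, theta = 0.3000

Answer: 22.6000 0.3000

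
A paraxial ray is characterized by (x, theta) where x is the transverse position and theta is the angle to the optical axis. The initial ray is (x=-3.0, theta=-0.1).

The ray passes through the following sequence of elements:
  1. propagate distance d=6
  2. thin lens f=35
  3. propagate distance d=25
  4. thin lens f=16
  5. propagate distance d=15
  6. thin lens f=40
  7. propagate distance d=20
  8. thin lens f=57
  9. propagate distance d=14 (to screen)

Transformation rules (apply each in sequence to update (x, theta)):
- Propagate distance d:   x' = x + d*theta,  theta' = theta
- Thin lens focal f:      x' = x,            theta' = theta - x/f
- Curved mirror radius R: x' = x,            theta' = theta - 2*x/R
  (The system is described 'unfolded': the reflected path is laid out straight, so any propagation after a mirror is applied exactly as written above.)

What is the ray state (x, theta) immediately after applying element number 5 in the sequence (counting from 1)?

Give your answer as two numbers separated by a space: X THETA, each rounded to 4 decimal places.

Answer: -0.1777 0.2234

Derivation:
Initial: x=-3.0000 theta=-0.1000
After 1 (propagate distance d=6): x=-3.6000 theta=-0.1000
After 2 (thin lens f=35): x=-3.6000 theta=1/350 (≈0.0029)
After 3 (propagate distance d=25): x=-247/70 (≈-3.5286) theta=1/350 (≈0.0029)
After 4 (thin lens f=16): x=-247/70 (≈-3.5286) theta=1251/5600 (≈0.2234)
After 5 (propagate distance d=15): x=-199/1120 (≈-0.1777) theta=1251/5600 (≈0.2234)
Rounded to 4 decimal places: x = -0.1777, theta = 0.2234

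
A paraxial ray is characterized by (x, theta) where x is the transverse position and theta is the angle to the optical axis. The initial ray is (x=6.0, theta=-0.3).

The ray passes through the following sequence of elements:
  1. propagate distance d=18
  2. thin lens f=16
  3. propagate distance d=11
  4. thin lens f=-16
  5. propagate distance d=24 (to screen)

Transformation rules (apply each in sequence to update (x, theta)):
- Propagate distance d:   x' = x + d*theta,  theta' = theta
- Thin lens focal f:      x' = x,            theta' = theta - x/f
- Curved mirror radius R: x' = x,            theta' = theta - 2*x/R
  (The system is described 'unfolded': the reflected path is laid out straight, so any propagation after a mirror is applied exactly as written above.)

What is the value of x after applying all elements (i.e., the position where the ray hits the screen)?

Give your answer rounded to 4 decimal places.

Answer: -15.8813

Derivation:
Initial: x=6.0000 theta=-0.3000
After 1 (propagate distance d=18): x=0.6000 theta=-0.3000
After 2 (thin lens f=16): x=0.6000 theta=-0.3375
After 3 (propagate distance d=11): x=-3.1125 theta=-0.3375
After 4 (thin lens f=-16): x=-3.1125 theta=-681/1280 (≈-0.5320)
After 5 (propagate distance d=24 (to screen)): x=-2541/160 (≈-15.8813) theta=-681/1280 (≈-0.5320)
Rounded to 4 decimal places: x = -15.8813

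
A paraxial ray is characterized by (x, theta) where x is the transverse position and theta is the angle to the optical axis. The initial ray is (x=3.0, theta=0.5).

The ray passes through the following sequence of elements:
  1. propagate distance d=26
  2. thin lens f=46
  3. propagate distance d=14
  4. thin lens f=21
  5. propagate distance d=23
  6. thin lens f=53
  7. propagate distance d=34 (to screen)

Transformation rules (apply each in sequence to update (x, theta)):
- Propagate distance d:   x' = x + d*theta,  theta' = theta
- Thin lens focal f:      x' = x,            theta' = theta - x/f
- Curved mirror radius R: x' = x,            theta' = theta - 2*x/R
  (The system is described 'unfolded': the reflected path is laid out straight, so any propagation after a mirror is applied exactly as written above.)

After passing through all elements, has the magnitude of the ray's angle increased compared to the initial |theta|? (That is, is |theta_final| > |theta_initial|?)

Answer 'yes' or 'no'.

Initial: x=3.0000 theta=0.5000
After 1 (propagate distance d=26): x=16.0000 theta=0.5000
After 2 (thin lens f=46): x=16.0000 theta=7/46 (≈0.1522)
After 3 (propagate distance d=14): x=417/23 (≈18.1304) theta=7/46 (≈0.1522)
After 4 (thin lens f=21): x=417/23 (≈18.1304) theta=-229/322 (≈-0.7112)
After 5 (propagate distance d=23): x=571/322 (≈1.7733) theta=-229/322 (≈-0.7112)
After 6 (thin lens f=53): x=571/322 (≈1.7733) theta=-6354/8533 (≈-0.7446)
After 7 (propagate distance d=34 (to screen)): x=-401809/17066 (≈-23.5444) theta=-6354/8533 (≈-0.7446)
|theta_initial|=0.5000 |theta_final|=6354/8533 (≈0.7446) -> increased

Answer: yes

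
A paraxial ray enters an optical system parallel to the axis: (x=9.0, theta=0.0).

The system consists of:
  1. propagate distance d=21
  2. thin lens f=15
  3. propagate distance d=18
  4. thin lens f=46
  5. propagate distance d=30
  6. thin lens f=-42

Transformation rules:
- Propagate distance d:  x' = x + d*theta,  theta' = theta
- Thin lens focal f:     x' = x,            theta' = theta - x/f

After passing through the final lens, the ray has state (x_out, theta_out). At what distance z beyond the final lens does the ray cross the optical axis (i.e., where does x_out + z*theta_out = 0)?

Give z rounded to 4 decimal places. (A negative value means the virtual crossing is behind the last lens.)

Answer: -18.5455

Derivation:
Initial: x=9.0000 theta=0.0000
After 1 (propagate distance d=21): x=9.0000 theta=0.0000
After 2 (thin lens f=15): x=9.0000 theta=-0.6000
After 3 (propagate distance d=18): x=-1.8000 theta=-0.6000
After 4 (thin lens f=46): x=-1.8000 theta=-129/230 (≈-0.5609)
After 5 (propagate distance d=30): x=-2142/115 (≈-18.6261) theta=-129/230 (≈-0.5609)
After 6 (thin lens f=-42): x=-2142/115 (≈-18.6261) theta=-231/230 (≈-1.0043)
z_focus = -x_out/theta_out = -(-2142/115)/(-231/230) = -204/11 ≈ -18.5455
Rounded to 4 decimal places: z = -18.5455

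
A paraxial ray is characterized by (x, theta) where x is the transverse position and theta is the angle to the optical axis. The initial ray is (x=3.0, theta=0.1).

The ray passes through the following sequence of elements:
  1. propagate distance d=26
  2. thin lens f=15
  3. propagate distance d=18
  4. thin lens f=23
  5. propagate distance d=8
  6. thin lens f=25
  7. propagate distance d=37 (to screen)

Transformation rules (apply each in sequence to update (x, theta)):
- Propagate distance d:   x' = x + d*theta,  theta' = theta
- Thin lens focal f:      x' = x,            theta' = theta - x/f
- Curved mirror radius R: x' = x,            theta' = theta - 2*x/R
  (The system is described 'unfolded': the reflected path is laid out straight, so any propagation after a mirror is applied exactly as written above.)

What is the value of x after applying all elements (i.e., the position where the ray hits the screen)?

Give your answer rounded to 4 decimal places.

Initial: x=3.0000 theta=0.1000
After 1 (propagate distance d=26): x=5.6000 theta=0.1000
After 2 (thin lens f=15): x=5.6000 theta=-41/150 (≈-0.2733)
After 3 (propagate distance d=18): x=0.6800 theta=-41/150 (≈-0.2733)
After 4 (thin lens f=23): x=0.6800 theta=-209/690 (≈-0.3029)
After 5 (propagate distance d=8): x=-3007/1725 (≈-1.7432) theta=-209/690 (≈-0.3029)
After 6 (thin lens f=25): x=-3007/1725 (≈-1.7432) theta=-20111/86250 (≈-0.2332)
After 7 (propagate distance d=37 (to screen)): x=-894457/86250 (≈-10.3705) theta=-20111/86250 (≈-0.2332)
Rounded to 4 decimal places: x = -10.3705

Answer: -10.3705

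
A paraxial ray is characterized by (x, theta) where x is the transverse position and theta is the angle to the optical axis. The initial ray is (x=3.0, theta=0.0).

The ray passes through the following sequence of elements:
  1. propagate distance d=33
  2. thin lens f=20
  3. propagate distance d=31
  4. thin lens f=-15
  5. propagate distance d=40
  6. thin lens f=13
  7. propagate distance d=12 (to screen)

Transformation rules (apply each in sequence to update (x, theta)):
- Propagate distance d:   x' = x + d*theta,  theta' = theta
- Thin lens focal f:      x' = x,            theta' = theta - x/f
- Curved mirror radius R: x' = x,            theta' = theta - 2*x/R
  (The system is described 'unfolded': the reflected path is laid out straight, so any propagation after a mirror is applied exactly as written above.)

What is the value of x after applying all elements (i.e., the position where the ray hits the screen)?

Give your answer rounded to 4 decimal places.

Answer: -4.0469

Derivation:
Initial: x=3.0000 theta=0.0000
After 1 (propagate distance d=33): x=3.0000 theta=0.0000
After 2 (thin lens f=20): x=3.0000 theta=-0.1500
After 3 (propagate distance d=31): x=-1.6500 theta=-0.1500
After 4 (thin lens f=-15): x=-1.6500 theta=-0.2600
After 5 (propagate distance d=40): x=-12.0500 theta=-0.2600
After 6 (thin lens f=13): x=-12.0500 theta=867/1300 (≈0.6669)
After 7 (propagate distance d=12 (to screen)): x=-5261/1300 (≈-4.0469) theta=867/1300 (≈0.6669)
Rounded to 4 decimal places: x = -4.0469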